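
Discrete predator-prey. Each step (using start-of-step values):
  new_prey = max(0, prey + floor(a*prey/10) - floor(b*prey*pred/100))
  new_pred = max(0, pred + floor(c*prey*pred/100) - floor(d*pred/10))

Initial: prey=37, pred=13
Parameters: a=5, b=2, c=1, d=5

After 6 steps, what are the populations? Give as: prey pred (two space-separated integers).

Step 1: prey: 37+18-9=46; pred: 13+4-6=11
Step 2: prey: 46+23-10=59; pred: 11+5-5=11
Step 3: prey: 59+29-12=76; pred: 11+6-5=12
Step 4: prey: 76+38-18=96; pred: 12+9-6=15
Step 5: prey: 96+48-28=116; pred: 15+14-7=22
Step 6: prey: 116+58-51=123; pred: 22+25-11=36

Answer: 123 36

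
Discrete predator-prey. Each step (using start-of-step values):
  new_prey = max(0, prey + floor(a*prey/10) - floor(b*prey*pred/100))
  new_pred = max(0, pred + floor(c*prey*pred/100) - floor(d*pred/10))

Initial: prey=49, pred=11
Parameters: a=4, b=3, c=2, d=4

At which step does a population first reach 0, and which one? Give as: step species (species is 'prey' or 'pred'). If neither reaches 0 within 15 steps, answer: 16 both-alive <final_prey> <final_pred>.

Step 1: prey: 49+19-16=52; pred: 11+10-4=17
Step 2: prey: 52+20-26=46; pred: 17+17-6=28
Step 3: prey: 46+18-38=26; pred: 28+25-11=42
Step 4: prey: 26+10-32=4; pred: 42+21-16=47
Step 5: prey: 4+1-5=0; pred: 47+3-18=32
First extinction: prey at step 5

Answer: 5 prey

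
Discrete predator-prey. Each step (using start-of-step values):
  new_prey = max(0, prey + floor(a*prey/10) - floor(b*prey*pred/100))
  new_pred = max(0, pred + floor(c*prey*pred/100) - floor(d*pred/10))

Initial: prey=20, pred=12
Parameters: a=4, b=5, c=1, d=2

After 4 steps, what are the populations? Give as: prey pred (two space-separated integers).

Step 1: prey: 20+8-12=16; pred: 12+2-2=12
Step 2: prey: 16+6-9=13; pred: 12+1-2=11
Step 3: prey: 13+5-7=11; pred: 11+1-2=10
Step 4: prey: 11+4-5=10; pred: 10+1-2=9

Answer: 10 9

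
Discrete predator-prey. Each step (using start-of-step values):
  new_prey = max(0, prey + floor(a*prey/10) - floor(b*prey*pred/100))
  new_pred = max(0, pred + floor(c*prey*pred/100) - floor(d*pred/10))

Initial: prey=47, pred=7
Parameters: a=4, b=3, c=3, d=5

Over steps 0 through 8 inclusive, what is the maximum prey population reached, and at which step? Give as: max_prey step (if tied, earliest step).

Step 1: prey: 47+18-9=56; pred: 7+9-3=13
Step 2: prey: 56+22-21=57; pred: 13+21-6=28
Step 3: prey: 57+22-47=32; pred: 28+47-14=61
Step 4: prey: 32+12-58=0; pred: 61+58-30=89
Step 5: prey: 0+0-0=0; pred: 89+0-44=45
Step 6: prey: 0+0-0=0; pred: 45+0-22=23
Step 7: prey: 0+0-0=0; pred: 23+0-11=12
Step 8: prey: 0+0-0=0; pred: 12+0-6=6
Max prey = 57 at step 2

Answer: 57 2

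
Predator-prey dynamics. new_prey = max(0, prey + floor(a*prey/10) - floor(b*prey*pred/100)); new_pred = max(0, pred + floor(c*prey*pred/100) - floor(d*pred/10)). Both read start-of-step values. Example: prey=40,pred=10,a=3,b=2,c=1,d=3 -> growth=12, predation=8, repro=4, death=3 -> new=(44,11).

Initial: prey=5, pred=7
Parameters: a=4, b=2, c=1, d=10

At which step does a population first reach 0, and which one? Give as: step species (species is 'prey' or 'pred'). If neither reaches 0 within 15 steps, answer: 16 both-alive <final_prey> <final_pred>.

Step 1: prey: 5+2-0=7; pred: 7+0-7=0
First extinction: pred at step 1

Answer: 1 pred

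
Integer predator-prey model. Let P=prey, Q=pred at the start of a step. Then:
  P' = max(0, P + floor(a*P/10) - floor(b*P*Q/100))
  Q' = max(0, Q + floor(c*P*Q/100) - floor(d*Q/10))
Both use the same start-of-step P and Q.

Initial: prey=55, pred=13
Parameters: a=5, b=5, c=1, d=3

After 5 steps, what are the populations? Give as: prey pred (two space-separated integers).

Step 1: prey: 55+27-35=47; pred: 13+7-3=17
Step 2: prey: 47+23-39=31; pred: 17+7-5=19
Step 3: prey: 31+15-29=17; pred: 19+5-5=19
Step 4: prey: 17+8-16=9; pred: 19+3-5=17
Step 5: prey: 9+4-7=6; pred: 17+1-5=13

Answer: 6 13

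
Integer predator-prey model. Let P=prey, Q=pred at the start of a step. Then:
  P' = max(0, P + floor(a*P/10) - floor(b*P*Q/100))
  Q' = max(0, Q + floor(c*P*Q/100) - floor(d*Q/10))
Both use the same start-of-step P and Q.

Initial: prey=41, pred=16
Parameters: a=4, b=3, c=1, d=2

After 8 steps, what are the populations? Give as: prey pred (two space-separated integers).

Answer: 5 15

Derivation:
Step 1: prey: 41+16-19=38; pred: 16+6-3=19
Step 2: prey: 38+15-21=32; pred: 19+7-3=23
Step 3: prey: 32+12-22=22; pred: 23+7-4=26
Step 4: prey: 22+8-17=13; pred: 26+5-5=26
Step 5: prey: 13+5-10=8; pred: 26+3-5=24
Step 6: prey: 8+3-5=6; pred: 24+1-4=21
Step 7: prey: 6+2-3=5; pred: 21+1-4=18
Step 8: prey: 5+2-2=5; pred: 18+0-3=15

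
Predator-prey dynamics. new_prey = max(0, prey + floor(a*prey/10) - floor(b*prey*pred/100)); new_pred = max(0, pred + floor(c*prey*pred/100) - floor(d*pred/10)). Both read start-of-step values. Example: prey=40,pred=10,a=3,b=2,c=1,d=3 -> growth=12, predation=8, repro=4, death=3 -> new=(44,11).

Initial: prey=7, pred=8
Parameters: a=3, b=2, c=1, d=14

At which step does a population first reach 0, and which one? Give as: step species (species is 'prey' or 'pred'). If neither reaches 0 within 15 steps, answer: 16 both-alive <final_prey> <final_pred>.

Answer: 1 pred

Derivation:
Step 1: prey: 7+2-1=8; pred: 8+0-11=0
First extinction: pred at step 1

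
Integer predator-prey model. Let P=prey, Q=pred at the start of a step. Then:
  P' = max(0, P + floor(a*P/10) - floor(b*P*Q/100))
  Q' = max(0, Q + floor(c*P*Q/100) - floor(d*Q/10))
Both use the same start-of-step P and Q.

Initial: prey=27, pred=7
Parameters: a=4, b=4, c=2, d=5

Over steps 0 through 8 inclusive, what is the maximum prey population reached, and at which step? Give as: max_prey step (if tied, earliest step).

Step 1: prey: 27+10-7=30; pred: 7+3-3=7
Step 2: prey: 30+12-8=34; pred: 7+4-3=8
Step 3: prey: 34+13-10=37; pred: 8+5-4=9
Step 4: prey: 37+14-13=38; pred: 9+6-4=11
Step 5: prey: 38+15-16=37; pred: 11+8-5=14
Step 6: prey: 37+14-20=31; pred: 14+10-7=17
Step 7: prey: 31+12-21=22; pred: 17+10-8=19
Step 8: prey: 22+8-16=14; pred: 19+8-9=18
Max prey = 38 at step 4

Answer: 38 4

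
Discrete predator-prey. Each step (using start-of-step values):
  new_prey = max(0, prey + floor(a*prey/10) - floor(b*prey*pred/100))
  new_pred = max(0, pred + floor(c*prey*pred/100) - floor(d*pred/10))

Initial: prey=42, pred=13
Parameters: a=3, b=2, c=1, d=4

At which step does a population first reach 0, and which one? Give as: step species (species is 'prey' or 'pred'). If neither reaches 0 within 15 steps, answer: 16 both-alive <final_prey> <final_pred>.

Step 1: prey: 42+12-10=44; pred: 13+5-5=13
Step 2: prey: 44+13-11=46; pred: 13+5-5=13
Step 3: prey: 46+13-11=48; pred: 13+5-5=13
Step 4: prey: 48+14-12=50; pred: 13+6-5=14
Step 5: prey: 50+15-14=51; pred: 14+7-5=16
Step 6: prey: 51+15-16=50; pred: 16+8-6=18
Step 7: prey: 50+15-18=47; pred: 18+9-7=20
Step 8: prey: 47+14-18=43; pred: 20+9-8=21
Step 9: prey: 43+12-18=37; pred: 21+9-8=22
Step 10: prey: 37+11-16=32; pred: 22+8-8=22
Step 11: prey: 32+9-14=27; pred: 22+7-8=21
Step 12: prey: 27+8-11=24; pred: 21+5-8=18
Step 13: prey: 24+7-8=23; pred: 18+4-7=15
Step 14: prey: 23+6-6=23; pred: 15+3-6=12
Step 15: prey: 23+6-5=24; pred: 12+2-4=10
No extinction within 15 steps

Answer: 16 both-alive 24 10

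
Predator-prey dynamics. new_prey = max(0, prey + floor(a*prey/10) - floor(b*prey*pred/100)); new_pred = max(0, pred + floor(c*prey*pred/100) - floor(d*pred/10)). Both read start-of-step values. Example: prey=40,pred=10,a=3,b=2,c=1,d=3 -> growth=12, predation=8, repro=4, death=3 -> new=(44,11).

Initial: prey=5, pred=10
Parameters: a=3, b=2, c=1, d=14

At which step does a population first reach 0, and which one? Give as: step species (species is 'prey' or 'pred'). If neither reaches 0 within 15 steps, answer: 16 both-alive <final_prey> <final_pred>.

Step 1: prey: 5+1-1=5; pred: 10+0-14=0
First extinction: pred at step 1

Answer: 1 pred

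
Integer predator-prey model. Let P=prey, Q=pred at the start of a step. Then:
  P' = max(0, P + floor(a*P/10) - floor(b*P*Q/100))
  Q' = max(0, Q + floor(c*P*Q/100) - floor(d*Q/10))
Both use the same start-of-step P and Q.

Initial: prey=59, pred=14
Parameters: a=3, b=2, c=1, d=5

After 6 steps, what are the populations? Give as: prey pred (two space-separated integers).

Step 1: prey: 59+17-16=60; pred: 14+8-7=15
Step 2: prey: 60+18-18=60; pred: 15+9-7=17
Step 3: prey: 60+18-20=58; pred: 17+10-8=19
Step 4: prey: 58+17-22=53; pred: 19+11-9=21
Step 5: prey: 53+15-22=46; pred: 21+11-10=22
Step 6: prey: 46+13-20=39; pred: 22+10-11=21

Answer: 39 21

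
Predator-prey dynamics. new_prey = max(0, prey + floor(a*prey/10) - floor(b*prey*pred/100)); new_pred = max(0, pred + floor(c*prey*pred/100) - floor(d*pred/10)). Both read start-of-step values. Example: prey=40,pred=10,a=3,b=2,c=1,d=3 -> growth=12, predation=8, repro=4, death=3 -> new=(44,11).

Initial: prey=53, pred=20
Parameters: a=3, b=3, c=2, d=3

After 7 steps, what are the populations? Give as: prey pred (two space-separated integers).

Step 1: prey: 53+15-31=37; pred: 20+21-6=35
Step 2: prey: 37+11-38=10; pred: 35+25-10=50
Step 3: prey: 10+3-15=0; pred: 50+10-15=45
Step 4: prey: 0+0-0=0; pred: 45+0-13=32
Step 5: prey: 0+0-0=0; pred: 32+0-9=23
Step 6: prey: 0+0-0=0; pred: 23+0-6=17
Step 7: prey: 0+0-0=0; pred: 17+0-5=12

Answer: 0 12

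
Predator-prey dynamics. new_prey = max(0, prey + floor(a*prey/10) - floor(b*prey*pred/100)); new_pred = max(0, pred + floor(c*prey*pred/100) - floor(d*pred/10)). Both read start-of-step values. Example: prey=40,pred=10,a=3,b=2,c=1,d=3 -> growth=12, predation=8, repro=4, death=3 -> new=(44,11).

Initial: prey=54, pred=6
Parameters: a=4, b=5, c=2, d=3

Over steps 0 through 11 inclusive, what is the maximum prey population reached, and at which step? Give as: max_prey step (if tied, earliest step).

Answer: 59 1

Derivation:
Step 1: prey: 54+21-16=59; pred: 6+6-1=11
Step 2: prey: 59+23-32=50; pred: 11+12-3=20
Step 3: prey: 50+20-50=20; pred: 20+20-6=34
Step 4: prey: 20+8-34=0; pred: 34+13-10=37
Step 5: prey: 0+0-0=0; pred: 37+0-11=26
Step 6: prey: 0+0-0=0; pred: 26+0-7=19
Step 7: prey: 0+0-0=0; pred: 19+0-5=14
Step 8: prey: 0+0-0=0; pred: 14+0-4=10
Step 9: prey: 0+0-0=0; pred: 10+0-3=7
Step 10: prey: 0+0-0=0; pred: 7+0-2=5
Step 11: prey: 0+0-0=0; pred: 5+0-1=4
Max prey = 59 at step 1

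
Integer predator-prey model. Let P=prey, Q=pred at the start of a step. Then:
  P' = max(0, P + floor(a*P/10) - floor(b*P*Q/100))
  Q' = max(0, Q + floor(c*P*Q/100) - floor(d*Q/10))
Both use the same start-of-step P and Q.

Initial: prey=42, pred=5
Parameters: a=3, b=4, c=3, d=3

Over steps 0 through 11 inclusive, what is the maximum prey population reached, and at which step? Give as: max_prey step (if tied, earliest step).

Answer: 46 1

Derivation:
Step 1: prey: 42+12-8=46; pred: 5+6-1=10
Step 2: prey: 46+13-18=41; pred: 10+13-3=20
Step 3: prey: 41+12-32=21; pred: 20+24-6=38
Step 4: prey: 21+6-31=0; pred: 38+23-11=50
Step 5: prey: 0+0-0=0; pred: 50+0-15=35
Step 6: prey: 0+0-0=0; pred: 35+0-10=25
Step 7: prey: 0+0-0=0; pred: 25+0-7=18
Step 8: prey: 0+0-0=0; pred: 18+0-5=13
Step 9: prey: 0+0-0=0; pred: 13+0-3=10
Step 10: prey: 0+0-0=0; pred: 10+0-3=7
Step 11: prey: 0+0-0=0; pred: 7+0-2=5
Max prey = 46 at step 1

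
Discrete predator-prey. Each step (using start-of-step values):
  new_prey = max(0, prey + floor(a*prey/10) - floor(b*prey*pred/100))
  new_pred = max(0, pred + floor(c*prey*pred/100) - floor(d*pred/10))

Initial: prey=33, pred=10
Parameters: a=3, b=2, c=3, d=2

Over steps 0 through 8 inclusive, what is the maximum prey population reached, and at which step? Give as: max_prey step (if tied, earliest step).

Answer: 36 1

Derivation:
Step 1: prey: 33+9-6=36; pred: 10+9-2=17
Step 2: prey: 36+10-12=34; pred: 17+18-3=32
Step 3: prey: 34+10-21=23; pred: 32+32-6=58
Step 4: prey: 23+6-26=3; pred: 58+40-11=87
Step 5: prey: 3+0-5=0; pred: 87+7-17=77
Step 6: prey: 0+0-0=0; pred: 77+0-15=62
Step 7: prey: 0+0-0=0; pred: 62+0-12=50
Step 8: prey: 0+0-0=0; pred: 50+0-10=40
Max prey = 36 at step 1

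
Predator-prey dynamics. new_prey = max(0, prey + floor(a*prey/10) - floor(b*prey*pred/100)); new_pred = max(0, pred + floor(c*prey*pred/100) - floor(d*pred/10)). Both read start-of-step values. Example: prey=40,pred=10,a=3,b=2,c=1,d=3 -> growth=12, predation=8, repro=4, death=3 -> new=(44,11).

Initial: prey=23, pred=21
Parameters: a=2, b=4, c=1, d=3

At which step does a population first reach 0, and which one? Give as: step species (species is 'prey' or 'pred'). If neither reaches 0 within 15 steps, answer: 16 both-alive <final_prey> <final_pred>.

Step 1: prey: 23+4-19=8; pred: 21+4-6=19
Step 2: prey: 8+1-6=3; pred: 19+1-5=15
Step 3: prey: 3+0-1=2; pred: 15+0-4=11
Step 4: prey: 2+0-0=2; pred: 11+0-3=8
Step 5: prey: 2+0-0=2; pred: 8+0-2=6
Step 6: prey: 2+0-0=2; pred: 6+0-1=5
Step 7: prey: 2+0-0=2; pred: 5+0-1=4
Step 8: prey: 2+0-0=2; pred: 4+0-1=3
Step 9: prey: 2+0-0=2; pred: 3+0-0=3
Steps 10-15: state stable at prey=2, pred=3 (no change)
No extinction within 15 steps

Answer: 16 both-alive 2 3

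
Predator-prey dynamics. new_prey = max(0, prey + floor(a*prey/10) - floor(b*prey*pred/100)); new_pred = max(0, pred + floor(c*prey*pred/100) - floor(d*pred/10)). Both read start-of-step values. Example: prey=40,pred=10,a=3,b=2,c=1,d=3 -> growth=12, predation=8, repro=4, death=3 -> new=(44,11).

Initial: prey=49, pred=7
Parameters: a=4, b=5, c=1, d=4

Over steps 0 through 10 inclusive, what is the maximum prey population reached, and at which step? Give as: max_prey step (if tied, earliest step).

Step 1: prey: 49+19-17=51; pred: 7+3-2=8
Step 2: prey: 51+20-20=51; pred: 8+4-3=9
Step 3: prey: 51+20-22=49; pred: 9+4-3=10
Step 4: prey: 49+19-24=44; pred: 10+4-4=10
Step 5: prey: 44+17-22=39; pred: 10+4-4=10
Step 6: prey: 39+15-19=35; pred: 10+3-4=9
Step 7: prey: 35+14-15=34; pred: 9+3-3=9
Step 8: prey: 34+13-15=32; pred: 9+3-3=9
Step 9: prey: 32+12-14=30; pred: 9+2-3=8
Step 10: prey: 30+12-12=30; pred: 8+2-3=7
Max prey = 51 at step 1

Answer: 51 1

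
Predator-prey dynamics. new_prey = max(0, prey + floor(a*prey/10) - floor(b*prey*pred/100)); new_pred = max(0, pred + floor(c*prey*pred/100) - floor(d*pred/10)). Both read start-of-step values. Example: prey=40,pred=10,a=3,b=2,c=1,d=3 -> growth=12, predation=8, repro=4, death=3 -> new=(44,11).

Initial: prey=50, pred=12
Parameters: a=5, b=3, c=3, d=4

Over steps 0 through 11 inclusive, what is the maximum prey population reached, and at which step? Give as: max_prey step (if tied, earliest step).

Step 1: prey: 50+25-18=57; pred: 12+18-4=26
Step 2: prey: 57+28-44=41; pred: 26+44-10=60
Step 3: prey: 41+20-73=0; pred: 60+73-24=109
Step 4: prey: 0+0-0=0; pred: 109+0-43=66
Step 5: prey: 0+0-0=0; pred: 66+0-26=40
Step 6: prey: 0+0-0=0; pred: 40+0-16=24
Step 7: prey: 0+0-0=0; pred: 24+0-9=15
Step 8: prey: 0+0-0=0; pred: 15+0-6=9
Step 9: prey: 0+0-0=0; pred: 9+0-3=6
Step 10: prey: 0+0-0=0; pred: 6+0-2=4
Step 11: prey: 0+0-0=0; pred: 4+0-1=3
Max prey = 57 at step 1

Answer: 57 1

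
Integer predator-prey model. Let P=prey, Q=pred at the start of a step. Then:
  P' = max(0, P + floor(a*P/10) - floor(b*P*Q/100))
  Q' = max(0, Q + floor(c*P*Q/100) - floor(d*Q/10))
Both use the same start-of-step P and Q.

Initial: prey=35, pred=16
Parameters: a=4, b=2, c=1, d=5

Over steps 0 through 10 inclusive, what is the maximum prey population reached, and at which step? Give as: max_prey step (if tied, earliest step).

Step 1: prey: 35+14-11=38; pred: 16+5-8=13
Step 2: prey: 38+15-9=44; pred: 13+4-6=11
Step 3: prey: 44+17-9=52; pred: 11+4-5=10
Step 4: prey: 52+20-10=62; pred: 10+5-5=10
Step 5: prey: 62+24-12=74; pred: 10+6-5=11
Step 6: prey: 74+29-16=87; pred: 11+8-5=14
Step 7: prey: 87+34-24=97; pred: 14+12-7=19
Step 8: prey: 97+38-36=99; pred: 19+18-9=28
Step 9: prey: 99+39-55=83; pred: 28+27-14=41
Step 10: prey: 83+33-68=48; pred: 41+34-20=55
Max prey = 99 at step 8

Answer: 99 8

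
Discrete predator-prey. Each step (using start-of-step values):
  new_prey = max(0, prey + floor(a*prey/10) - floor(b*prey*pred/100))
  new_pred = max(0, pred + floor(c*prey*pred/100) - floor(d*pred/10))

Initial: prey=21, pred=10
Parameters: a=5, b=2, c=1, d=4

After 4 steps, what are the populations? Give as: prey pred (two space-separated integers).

Step 1: prey: 21+10-4=27; pred: 10+2-4=8
Step 2: prey: 27+13-4=36; pred: 8+2-3=7
Step 3: prey: 36+18-5=49; pred: 7+2-2=7
Step 4: prey: 49+24-6=67; pred: 7+3-2=8

Answer: 67 8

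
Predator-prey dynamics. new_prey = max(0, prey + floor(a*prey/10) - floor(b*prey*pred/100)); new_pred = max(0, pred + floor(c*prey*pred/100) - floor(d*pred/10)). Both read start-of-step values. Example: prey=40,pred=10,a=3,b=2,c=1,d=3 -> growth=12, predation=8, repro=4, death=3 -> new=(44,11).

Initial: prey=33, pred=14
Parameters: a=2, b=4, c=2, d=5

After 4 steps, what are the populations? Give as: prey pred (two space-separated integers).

Step 1: prey: 33+6-18=21; pred: 14+9-7=16
Step 2: prey: 21+4-13=12; pred: 16+6-8=14
Step 3: prey: 12+2-6=8; pred: 14+3-7=10
Step 4: prey: 8+1-3=6; pred: 10+1-5=6

Answer: 6 6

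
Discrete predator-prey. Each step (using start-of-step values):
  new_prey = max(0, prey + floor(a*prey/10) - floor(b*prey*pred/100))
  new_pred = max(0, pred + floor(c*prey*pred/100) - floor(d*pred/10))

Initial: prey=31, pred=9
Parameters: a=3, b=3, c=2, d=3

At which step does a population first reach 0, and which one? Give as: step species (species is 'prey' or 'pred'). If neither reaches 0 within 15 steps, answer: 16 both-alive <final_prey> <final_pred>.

Step 1: prey: 31+9-8=32; pred: 9+5-2=12
Step 2: prey: 32+9-11=30; pred: 12+7-3=16
Step 3: prey: 30+9-14=25; pred: 16+9-4=21
Step 4: prey: 25+7-15=17; pred: 21+10-6=25
Step 5: prey: 17+5-12=10; pred: 25+8-7=26
Step 6: prey: 10+3-7=6; pred: 26+5-7=24
Step 7: prey: 6+1-4=3; pred: 24+2-7=19
Step 8: prey: 3+0-1=2; pred: 19+1-5=15
Step 9: prey: 2+0-0=2; pred: 15+0-4=11
Step 10: prey: 2+0-0=2; pred: 11+0-3=8
Step 11: prey: 2+0-0=2; pred: 8+0-2=6
Step 12: prey: 2+0-0=2; pred: 6+0-1=5
Step 13: prey: 2+0-0=2; pred: 5+0-1=4
Step 14: prey: 2+0-0=2; pred: 4+0-1=3
Step 15: prey: 2+0-0=2; pred: 3+0-0=3
No extinction within 15 steps

Answer: 16 both-alive 2 3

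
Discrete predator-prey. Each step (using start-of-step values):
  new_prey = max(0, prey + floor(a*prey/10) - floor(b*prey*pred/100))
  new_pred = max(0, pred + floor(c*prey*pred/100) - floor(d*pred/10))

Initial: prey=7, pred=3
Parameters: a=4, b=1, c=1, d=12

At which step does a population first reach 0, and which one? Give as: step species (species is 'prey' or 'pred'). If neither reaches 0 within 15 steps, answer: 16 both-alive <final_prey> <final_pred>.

Step 1: prey: 7+2-0=9; pred: 3+0-3=0
First extinction: pred at step 1

Answer: 1 pred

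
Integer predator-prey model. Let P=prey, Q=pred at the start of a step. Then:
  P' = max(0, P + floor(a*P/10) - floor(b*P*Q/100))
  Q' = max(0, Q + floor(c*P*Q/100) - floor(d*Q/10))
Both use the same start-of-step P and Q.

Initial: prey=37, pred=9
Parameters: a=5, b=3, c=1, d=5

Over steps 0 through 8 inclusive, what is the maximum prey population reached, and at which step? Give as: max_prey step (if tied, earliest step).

Step 1: prey: 37+18-9=46; pred: 9+3-4=8
Step 2: prey: 46+23-11=58; pred: 8+3-4=7
Step 3: prey: 58+29-12=75; pred: 7+4-3=8
Step 4: prey: 75+37-18=94; pred: 8+6-4=10
Step 5: prey: 94+47-28=113; pred: 10+9-5=14
Step 6: prey: 113+56-47=122; pred: 14+15-7=22
Step 7: prey: 122+61-80=103; pred: 22+26-11=37
Step 8: prey: 103+51-114=40; pred: 37+38-18=57
Max prey = 122 at step 6

Answer: 122 6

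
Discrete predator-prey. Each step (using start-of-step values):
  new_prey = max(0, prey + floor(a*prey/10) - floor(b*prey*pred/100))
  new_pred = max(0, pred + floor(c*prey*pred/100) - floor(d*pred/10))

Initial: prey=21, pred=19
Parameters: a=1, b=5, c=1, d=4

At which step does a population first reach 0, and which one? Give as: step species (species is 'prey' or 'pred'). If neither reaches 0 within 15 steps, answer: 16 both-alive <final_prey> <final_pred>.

Step 1: prey: 21+2-19=4; pred: 19+3-7=15
Step 2: prey: 4+0-3=1; pred: 15+0-6=9
Step 3: prey: 1+0-0=1; pred: 9+0-3=6
Step 4: prey: 1+0-0=1; pred: 6+0-2=4
Step 5: prey: 1+0-0=1; pred: 4+0-1=3
Step 6: prey: 1+0-0=1; pred: 3+0-1=2
Step 7: prey: 1+0-0=1; pred: 2+0-0=2
Steps 8-15: state stable at prey=1, pred=2 (no change)
No extinction within 15 steps

Answer: 16 both-alive 1 2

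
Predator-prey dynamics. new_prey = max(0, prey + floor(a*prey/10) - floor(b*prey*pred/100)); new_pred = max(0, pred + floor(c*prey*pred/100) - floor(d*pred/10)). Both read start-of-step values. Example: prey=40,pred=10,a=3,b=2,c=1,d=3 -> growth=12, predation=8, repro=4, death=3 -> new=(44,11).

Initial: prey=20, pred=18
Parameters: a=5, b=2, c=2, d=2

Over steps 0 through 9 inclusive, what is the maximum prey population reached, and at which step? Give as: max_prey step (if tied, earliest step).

Answer: 24 2

Derivation:
Step 1: prey: 20+10-7=23; pred: 18+7-3=22
Step 2: prey: 23+11-10=24; pred: 22+10-4=28
Step 3: prey: 24+12-13=23; pred: 28+13-5=36
Step 4: prey: 23+11-16=18; pred: 36+16-7=45
Step 5: prey: 18+9-16=11; pred: 45+16-9=52
Step 6: prey: 11+5-11=5; pred: 52+11-10=53
Step 7: prey: 5+2-5=2; pred: 53+5-10=48
Step 8: prey: 2+1-1=2; pred: 48+1-9=40
Step 9: prey: 2+1-1=2; pred: 40+1-8=33
Max prey = 24 at step 2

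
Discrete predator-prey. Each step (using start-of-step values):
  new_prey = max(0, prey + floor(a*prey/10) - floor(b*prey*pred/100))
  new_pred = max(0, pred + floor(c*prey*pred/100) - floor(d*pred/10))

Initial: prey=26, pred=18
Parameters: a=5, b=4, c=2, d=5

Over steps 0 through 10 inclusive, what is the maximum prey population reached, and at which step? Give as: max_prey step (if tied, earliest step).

Answer: 57 10

Derivation:
Step 1: prey: 26+13-18=21; pred: 18+9-9=18
Step 2: prey: 21+10-15=16; pred: 18+7-9=16
Step 3: prey: 16+8-10=14; pred: 16+5-8=13
Step 4: prey: 14+7-7=14; pred: 13+3-6=10
Step 5: prey: 14+7-5=16; pred: 10+2-5=7
Step 6: prey: 16+8-4=20; pred: 7+2-3=6
Step 7: prey: 20+10-4=26; pred: 6+2-3=5
Step 8: prey: 26+13-5=34; pred: 5+2-2=5
Step 9: prey: 34+17-6=45; pred: 5+3-2=6
Step 10: prey: 45+22-10=57; pred: 6+5-3=8
Max prey = 57 at step 10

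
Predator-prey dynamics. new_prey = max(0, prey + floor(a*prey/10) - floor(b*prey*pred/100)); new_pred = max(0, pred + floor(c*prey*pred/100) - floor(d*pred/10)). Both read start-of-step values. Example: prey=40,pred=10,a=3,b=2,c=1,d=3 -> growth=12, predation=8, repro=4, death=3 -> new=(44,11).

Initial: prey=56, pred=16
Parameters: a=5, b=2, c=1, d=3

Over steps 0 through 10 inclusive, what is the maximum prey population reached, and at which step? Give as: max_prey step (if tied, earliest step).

Step 1: prey: 56+28-17=67; pred: 16+8-4=20
Step 2: prey: 67+33-26=74; pred: 20+13-6=27
Step 3: prey: 74+37-39=72; pred: 27+19-8=38
Step 4: prey: 72+36-54=54; pred: 38+27-11=54
Step 5: prey: 54+27-58=23; pred: 54+29-16=67
Step 6: prey: 23+11-30=4; pred: 67+15-20=62
Step 7: prey: 4+2-4=2; pred: 62+2-18=46
Step 8: prey: 2+1-1=2; pred: 46+0-13=33
Step 9: prey: 2+1-1=2; pred: 33+0-9=24
Step 10: prey: 2+1-0=3; pred: 24+0-7=17
Max prey = 74 at step 2

Answer: 74 2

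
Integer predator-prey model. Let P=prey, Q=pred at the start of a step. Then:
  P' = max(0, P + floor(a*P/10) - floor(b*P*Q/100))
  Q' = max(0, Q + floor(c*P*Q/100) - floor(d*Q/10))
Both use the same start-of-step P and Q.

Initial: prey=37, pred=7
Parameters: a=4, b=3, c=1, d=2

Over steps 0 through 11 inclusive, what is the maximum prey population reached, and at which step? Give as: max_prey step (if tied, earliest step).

Answer: 57 4

Derivation:
Step 1: prey: 37+14-7=44; pred: 7+2-1=8
Step 2: prey: 44+17-10=51; pred: 8+3-1=10
Step 3: prey: 51+20-15=56; pred: 10+5-2=13
Step 4: prey: 56+22-21=57; pred: 13+7-2=18
Step 5: prey: 57+22-30=49; pred: 18+10-3=25
Step 6: prey: 49+19-36=32; pred: 25+12-5=32
Step 7: prey: 32+12-30=14; pred: 32+10-6=36
Step 8: prey: 14+5-15=4; pred: 36+5-7=34
Step 9: prey: 4+1-4=1; pred: 34+1-6=29
Step 10: prey: 1+0-0=1; pred: 29+0-5=24
Step 11: prey: 1+0-0=1; pred: 24+0-4=20
Max prey = 57 at step 4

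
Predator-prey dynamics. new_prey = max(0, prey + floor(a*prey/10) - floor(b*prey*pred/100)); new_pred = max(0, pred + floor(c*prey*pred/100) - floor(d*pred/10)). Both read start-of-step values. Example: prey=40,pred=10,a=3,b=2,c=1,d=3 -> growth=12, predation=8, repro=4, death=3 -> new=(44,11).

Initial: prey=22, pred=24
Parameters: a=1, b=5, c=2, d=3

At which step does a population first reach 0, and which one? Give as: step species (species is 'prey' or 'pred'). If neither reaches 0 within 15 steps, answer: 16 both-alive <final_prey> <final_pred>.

Answer: 1 prey

Derivation:
Step 1: prey: 22+2-26=0; pred: 24+10-7=27
First extinction: prey at step 1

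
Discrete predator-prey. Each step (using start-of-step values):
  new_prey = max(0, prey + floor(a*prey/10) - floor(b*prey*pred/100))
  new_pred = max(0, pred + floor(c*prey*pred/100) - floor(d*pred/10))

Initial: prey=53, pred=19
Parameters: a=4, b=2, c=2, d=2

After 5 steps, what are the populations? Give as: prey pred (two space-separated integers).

Answer: 0 70

Derivation:
Step 1: prey: 53+21-20=54; pred: 19+20-3=36
Step 2: prey: 54+21-38=37; pred: 36+38-7=67
Step 3: prey: 37+14-49=2; pred: 67+49-13=103
Step 4: prey: 2+0-4=0; pred: 103+4-20=87
Step 5: prey: 0+0-0=0; pred: 87+0-17=70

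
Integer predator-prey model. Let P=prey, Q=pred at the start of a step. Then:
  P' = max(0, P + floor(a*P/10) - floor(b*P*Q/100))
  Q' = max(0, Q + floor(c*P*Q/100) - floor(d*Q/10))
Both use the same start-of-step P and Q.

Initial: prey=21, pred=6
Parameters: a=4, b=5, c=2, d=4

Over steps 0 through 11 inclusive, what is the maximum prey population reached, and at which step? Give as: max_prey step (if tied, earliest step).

Answer: 30 4

Derivation:
Step 1: prey: 21+8-6=23; pred: 6+2-2=6
Step 2: prey: 23+9-6=26; pred: 6+2-2=6
Step 3: prey: 26+10-7=29; pred: 6+3-2=7
Step 4: prey: 29+11-10=30; pred: 7+4-2=9
Step 5: prey: 30+12-13=29; pred: 9+5-3=11
Step 6: prey: 29+11-15=25; pred: 11+6-4=13
Step 7: prey: 25+10-16=19; pred: 13+6-5=14
Step 8: prey: 19+7-13=13; pred: 14+5-5=14
Step 9: prey: 13+5-9=9; pred: 14+3-5=12
Step 10: prey: 9+3-5=7; pred: 12+2-4=10
Step 11: prey: 7+2-3=6; pred: 10+1-4=7
Max prey = 30 at step 4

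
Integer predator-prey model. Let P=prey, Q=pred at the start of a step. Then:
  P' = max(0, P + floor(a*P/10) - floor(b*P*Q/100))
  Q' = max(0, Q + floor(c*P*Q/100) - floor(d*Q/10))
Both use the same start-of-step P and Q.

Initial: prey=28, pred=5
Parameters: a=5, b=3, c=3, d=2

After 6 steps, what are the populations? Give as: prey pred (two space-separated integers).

Answer: 0 93

Derivation:
Step 1: prey: 28+14-4=38; pred: 5+4-1=8
Step 2: prey: 38+19-9=48; pred: 8+9-1=16
Step 3: prey: 48+24-23=49; pred: 16+23-3=36
Step 4: prey: 49+24-52=21; pred: 36+52-7=81
Step 5: prey: 21+10-51=0; pred: 81+51-16=116
Step 6: prey: 0+0-0=0; pred: 116+0-23=93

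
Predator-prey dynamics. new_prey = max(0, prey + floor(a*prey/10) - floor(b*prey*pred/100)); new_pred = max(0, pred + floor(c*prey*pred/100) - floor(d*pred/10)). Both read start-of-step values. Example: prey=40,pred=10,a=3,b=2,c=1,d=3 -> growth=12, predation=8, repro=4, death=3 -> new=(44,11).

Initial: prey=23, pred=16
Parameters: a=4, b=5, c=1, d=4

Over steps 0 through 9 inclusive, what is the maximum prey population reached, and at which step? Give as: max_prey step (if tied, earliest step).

Answer: 37 9

Derivation:
Step 1: prey: 23+9-18=14; pred: 16+3-6=13
Step 2: prey: 14+5-9=10; pred: 13+1-5=9
Step 3: prey: 10+4-4=10; pred: 9+0-3=6
Step 4: prey: 10+4-3=11; pred: 6+0-2=4
Step 5: prey: 11+4-2=13; pred: 4+0-1=3
Step 6: prey: 13+5-1=17; pred: 3+0-1=2
Step 7: prey: 17+6-1=22; pred: 2+0-0=2
Step 8: prey: 22+8-2=28; pred: 2+0-0=2
Step 9: prey: 28+11-2=37; pred: 2+0-0=2
Max prey = 37 at step 9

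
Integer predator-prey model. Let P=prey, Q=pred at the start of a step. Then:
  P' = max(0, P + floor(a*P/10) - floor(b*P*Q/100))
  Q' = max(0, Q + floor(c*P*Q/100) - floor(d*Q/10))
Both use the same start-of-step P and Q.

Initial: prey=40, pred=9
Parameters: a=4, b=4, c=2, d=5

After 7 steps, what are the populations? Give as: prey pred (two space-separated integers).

Step 1: prey: 40+16-14=42; pred: 9+7-4=12
Step 2: prey: 42+16-20=38; pred: 12+10-6=16
Step 3: prey: 38+15-24=29; pred: 16+12-8=20
Step 4: prey: 29+11-23=17; pred: 20+11-10=21
Step 5: prey: 17+6-14=9; pred: 21+7-10=18
Step 6: prey: 9+3-6=6; pred: 18+3-9=12
Step 7: prey: 6+2-2=6; pred: 12+1-6=7

Answer: 6 7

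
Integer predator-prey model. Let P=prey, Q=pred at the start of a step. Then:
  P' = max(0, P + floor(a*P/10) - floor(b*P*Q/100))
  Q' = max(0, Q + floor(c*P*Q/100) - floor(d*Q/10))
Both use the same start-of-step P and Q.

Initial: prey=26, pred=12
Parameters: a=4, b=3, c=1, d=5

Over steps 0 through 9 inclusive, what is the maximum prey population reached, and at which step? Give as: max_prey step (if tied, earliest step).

Answer: 122 9

Derivation:
Step 1: prey: 26+10-9=27; pred: 12+3-6=9
Step 2: prey: 27+10-7=30; pred: 9+2-4=7
Step 3: prey: 30+12-6=36; pred: 7+2-3=6
Step 4: prey: 36+14-6=44; pred: 6+2-3=5
Step 5: prey: 44+17-6=55; pred: 5+2-2=5
Step 6: prey: 55+22-8=69; pred: 5+2-2=5
Step 7: prey: 69+27-10=86; pred: 5+3-2=6
Step 8: prey: 86+34-15=105; pred: 6+5-3=8
Step 9: prey: 105+42-25=122; pred: 8+8-4=12
Max prey = 122 at step 9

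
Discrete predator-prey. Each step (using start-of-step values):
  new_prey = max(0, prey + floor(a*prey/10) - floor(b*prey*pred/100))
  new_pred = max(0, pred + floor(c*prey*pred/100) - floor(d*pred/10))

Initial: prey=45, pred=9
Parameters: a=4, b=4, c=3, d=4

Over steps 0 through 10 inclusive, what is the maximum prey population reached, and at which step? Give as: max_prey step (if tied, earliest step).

Answer: 47 1

Derivation:
Step 1: prey: 45+18-16=47; pred: 9+12-3=18
Step 2: prey: 47+18-33=32; pred: 18+25-7=36
Step 3: prey: 32+12-46=0; pred: 36+34-14=56
Step 4: prey: 0+0-0=0; pred: 56+0-22=34
Step 5: prey: 0+0-0=0; pred: 34+0-13=21
Step 6: prey: 0+0-0=0; pred: 21+0-8=13
Step 7: prey: 0+0-0=0; pred: 13+0-5=8
Step 8: prey: 0+0-0=0; pred: 8+0-3=5
Step 9: prey: 0+0-0=0; pred: 5+0-2=3
Step 10: prey: 0+0-0=0; pred: 3+0-1=2
Max prey = 47 at step 1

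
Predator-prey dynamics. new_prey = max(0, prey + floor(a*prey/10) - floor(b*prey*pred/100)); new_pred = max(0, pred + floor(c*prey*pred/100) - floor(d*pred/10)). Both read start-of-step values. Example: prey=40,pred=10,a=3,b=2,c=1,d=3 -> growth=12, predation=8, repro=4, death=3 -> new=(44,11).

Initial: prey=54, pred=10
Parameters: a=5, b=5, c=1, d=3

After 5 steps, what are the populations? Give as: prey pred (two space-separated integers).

Step 1: prey: 54+27-27=54; pred: 10+5-3=12
Step 2: prey: 54+27-32=49; pred: 12+6-3=15
Step 3: prey: 49+24-36=37; pred: 15+7-4=18
Step 4: prey: 37+18-33=22; pred: 18+6-5=19
Step 5: prey: 22+11-20=13; pred: 19+4-5=18

Answer: 13 18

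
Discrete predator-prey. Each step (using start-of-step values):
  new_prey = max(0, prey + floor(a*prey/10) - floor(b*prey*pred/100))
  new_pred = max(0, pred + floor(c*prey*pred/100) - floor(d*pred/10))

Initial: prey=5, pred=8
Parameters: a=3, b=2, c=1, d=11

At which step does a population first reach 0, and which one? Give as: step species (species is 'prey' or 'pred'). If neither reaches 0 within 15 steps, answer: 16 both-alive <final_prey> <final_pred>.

Answer: 1 pred

Derivation:
Step 1: prey: 5+1-0=6; pred: 8+0-8=0
First extinction: pred at step 1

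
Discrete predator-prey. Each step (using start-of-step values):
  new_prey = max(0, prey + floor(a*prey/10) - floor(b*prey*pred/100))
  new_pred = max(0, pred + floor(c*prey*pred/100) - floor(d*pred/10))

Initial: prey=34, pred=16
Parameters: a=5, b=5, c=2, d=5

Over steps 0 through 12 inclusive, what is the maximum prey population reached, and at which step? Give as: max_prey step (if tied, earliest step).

Answer: 88 12

Derivation:
Step 1: prey: 34+17-27=24; pred: 16+10-8=18
Step 2: prey: 24+12-21=15; pred: 18+8-9=17
Step 3: prey: 15+7-12=10; pred: 17+5-8=14
Step 4: prey: 10+5-7=8; pred: 14+2-7=9
Step 5: prey: 8+4-3=9; pred: 9+1-4=6
Step 6: prey: 9+4-2=11; pred: 6+1-3=4
Step 7: prey: 11+5-2=14; pred: 4+0-2=2
Step 8: prey: 14+7-1=20; pred: 2+0-1=1
Step 9: prey: 20+10-1=29; pred: 1+0-0=1
Step 10: prey: 29+14-1=42; pred: 1+0-0=1
Step 11: prey: 42+21-2=61; pred: 1+0-0=1
Step 12: prey: 61+30-3=88; pred: 1+1-0=2
Max prey = 88 at step 12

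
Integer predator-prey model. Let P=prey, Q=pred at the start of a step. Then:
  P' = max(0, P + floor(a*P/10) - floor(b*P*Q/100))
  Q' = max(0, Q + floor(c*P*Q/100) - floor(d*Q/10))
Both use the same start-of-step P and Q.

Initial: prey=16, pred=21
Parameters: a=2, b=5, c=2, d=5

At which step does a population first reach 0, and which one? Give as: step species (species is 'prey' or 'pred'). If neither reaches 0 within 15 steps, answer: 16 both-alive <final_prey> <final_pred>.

Step 1: prey: 16+3-16=3; pred: 21+6-10=17
Step 2: prey: 3+0-2=1; pred: 17+1-8=10
Step 3: prey: 1+0-0=1; pred: 10+0-5=5
Step 4: prey: 1+0-0=1; pred: 5+0-2=3
Step 5: prey: 1+0-0=1; pred: 3+0-1=2
Step 6: prey: 1+0-0=1; pred: 2+0-1=1
Step 7: prey: 1+0-0=1; pred: 1+0-0=1
Steps 8-15: state stable at prey=1, pred=1 (no change)
No extinction within 15 steps

Answer: 16 both-alive 1 1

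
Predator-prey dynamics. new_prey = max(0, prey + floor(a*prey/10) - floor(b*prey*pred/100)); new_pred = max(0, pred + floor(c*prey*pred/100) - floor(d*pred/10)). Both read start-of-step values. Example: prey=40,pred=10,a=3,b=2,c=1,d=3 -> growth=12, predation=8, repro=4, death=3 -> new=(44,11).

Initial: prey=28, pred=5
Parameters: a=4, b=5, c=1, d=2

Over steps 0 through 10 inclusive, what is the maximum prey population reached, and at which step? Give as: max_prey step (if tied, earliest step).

Step 1: prey: 28+11-7=32; pred: 5+1-1=5
Step 2: prey: 32+12-8=36; pred: 5+1-1=5
Step 3: prey: 36+14-9=41; pred: 5+1-1=5
Step 4: prey: 41+16-10=47; pred: 5+2-1=6
Step 5: prey: 47+18-14=51; pred: 6+2-1=7
Step 6: prey: 51+20-17=54; pred: 7+3-1=9
Step 7: prey: 54+21-24=51; pred: 9+4-1=12
Step 8: prey: 51+20-30=41; pred: 12+6-2=16
Step 9: prey: 41+16-32=25; pred: 16+6-3=19
Step 10: prey: 25+10-23=12; pred: 19+4-3=20
Max prey = 54 at step 6

Answer: 54 6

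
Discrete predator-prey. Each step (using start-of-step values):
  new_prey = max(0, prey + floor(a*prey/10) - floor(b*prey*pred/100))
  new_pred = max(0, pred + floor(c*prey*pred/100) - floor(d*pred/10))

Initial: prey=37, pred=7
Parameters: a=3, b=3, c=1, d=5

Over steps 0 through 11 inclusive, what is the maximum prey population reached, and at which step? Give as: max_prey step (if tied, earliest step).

Step 1: prey: 37+11-7=41; pred: 7+2-3=6
Step 2: prey: 41+12-7=46; pred: 6+2-3=5
Step 3: prey: 46+13-6=53; pred: 5+2-2=5
Step 4: prey: 53+15-7=61; pred: 5+2-2=5
Step 5: prey: 61+18-9=70; pred: 5+3-2=6
Step 6: prey: 70+21-12=79; pred: 6+4-3=7
Step 7: prey: 79+23-16=86; pred: 7+5-3=9
Step 8: prey: 86+25-23=88; pred: 9+7-4=12
Step 9: prey: 88+26-31=83; pred: 12+10-6=16
Step 10: prey: 83+24-39=68; pred: 16+13-8=21
Step 11: prey: 68+20-42=46; pred: 21+14-10=25
Max prey = 88 at step 8

Answer: 88 8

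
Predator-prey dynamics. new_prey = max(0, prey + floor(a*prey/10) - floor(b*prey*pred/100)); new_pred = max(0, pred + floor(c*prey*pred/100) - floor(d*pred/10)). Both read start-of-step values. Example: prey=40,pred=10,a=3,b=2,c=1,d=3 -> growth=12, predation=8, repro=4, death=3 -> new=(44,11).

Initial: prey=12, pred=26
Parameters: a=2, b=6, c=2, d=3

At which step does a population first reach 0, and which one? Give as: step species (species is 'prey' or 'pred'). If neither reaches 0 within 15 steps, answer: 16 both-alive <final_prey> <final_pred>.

Answer: 1 prey

Derivation:
Step 1: prey: 12+2-18=0; pred: 26+6-7=25
First extinction: prey at step 1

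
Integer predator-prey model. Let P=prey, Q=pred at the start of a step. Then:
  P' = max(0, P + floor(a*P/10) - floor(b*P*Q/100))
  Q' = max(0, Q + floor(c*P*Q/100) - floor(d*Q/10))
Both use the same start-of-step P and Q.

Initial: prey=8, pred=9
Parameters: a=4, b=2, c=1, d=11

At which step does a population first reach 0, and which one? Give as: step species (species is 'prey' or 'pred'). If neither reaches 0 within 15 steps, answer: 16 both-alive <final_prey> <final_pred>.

Answer: 1 pred

Derivation:
Step 1: prey: 8+3-1=10; pred: 9+0-9=0
First extinction: pred at step 1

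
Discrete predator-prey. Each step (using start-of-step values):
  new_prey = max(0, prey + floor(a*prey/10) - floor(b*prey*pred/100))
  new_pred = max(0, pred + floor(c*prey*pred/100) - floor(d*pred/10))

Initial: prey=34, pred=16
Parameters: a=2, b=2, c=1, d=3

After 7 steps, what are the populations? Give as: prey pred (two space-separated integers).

Answer: 16 10

Derivation:
Step 1: prey: 34+6-10=30; pred: 16+5-4=17
Step 2: prey: 30+6-10=26; pred: 17+5-5=17
Step 3: prey: 26+5-8=23; pred: 17+4-5=16
Step 4: prey: 23+4-7=20; pred: 16+3-4=15
Step 5: prey: 20+4-6=18; pred: 15+3-4=14
Step 6: prey: 18+3-5=16; pred: 14+2-4=12
Step 7: prey: 16+3-3=16; pred: 12+1-3=10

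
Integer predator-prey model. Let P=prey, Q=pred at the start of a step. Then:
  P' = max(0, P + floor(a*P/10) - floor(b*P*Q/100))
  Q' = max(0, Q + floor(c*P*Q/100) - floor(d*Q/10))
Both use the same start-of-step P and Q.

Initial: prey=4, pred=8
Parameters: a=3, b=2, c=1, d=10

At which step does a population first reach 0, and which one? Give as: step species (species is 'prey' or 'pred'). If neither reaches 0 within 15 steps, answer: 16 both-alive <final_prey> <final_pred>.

Answer: 1 pred

Derivation:
Step 1: prey: 4+1-0=5; pred: 8+0-8=0
First extinction: pred at step 1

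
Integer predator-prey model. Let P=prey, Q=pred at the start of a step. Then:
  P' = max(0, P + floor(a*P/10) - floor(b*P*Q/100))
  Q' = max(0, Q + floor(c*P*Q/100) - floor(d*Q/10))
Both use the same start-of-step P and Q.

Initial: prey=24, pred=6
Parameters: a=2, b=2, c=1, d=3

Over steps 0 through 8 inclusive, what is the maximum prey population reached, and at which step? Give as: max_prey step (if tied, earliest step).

Step 1: prey: 24+4-2=26; pred: 6+1-1=6
Step 2: prey: 26+5-3=28; pred: 6+1-1=6
Step 3: prey: 28+5-3=30; pred: 6+1-1=6
Step 4: prey: 30+6-3=33; pred: 6+1-1=6
Step 5: prey: 33+6-3=36; pred: 6+1-1=6
Step 6: prey: 36+7-4=39; pred: 6+2-1=7
Step 7: prey: 39+7-5=41; pred: 7+2-2=7
Step 8: prey: 41+8-5=44; pred: 7+2-2=7
Max prey = 44 at step 8

Answer: 44 8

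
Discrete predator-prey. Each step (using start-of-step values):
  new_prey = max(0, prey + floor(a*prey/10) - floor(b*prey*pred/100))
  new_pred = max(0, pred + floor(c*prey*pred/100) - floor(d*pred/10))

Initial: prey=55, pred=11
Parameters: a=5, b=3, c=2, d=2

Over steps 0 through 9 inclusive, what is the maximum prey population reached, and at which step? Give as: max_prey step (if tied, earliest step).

Step 1: prey: 55+27-18=64; pred: 11+12-2=21
Step 2: prey: 64+32-40=56; pred: 21+26-4=43
Step 3: prey: 56+28-72=12; pred: 43+48-8=83
Step 4: prey: 12+6-29=0; pred: 83+19-16=86
Step 5: prey: 0+0-0=0; pred: 86+0-17=69
Step 6: prey: 0+0-0=0; pred: 69+0-13=56
Step 7: prey: 0+0-0=0; pred: 56+0-11=45
Step 8: prey: 0+0-0=0; pred: 45+0-9=36
Step 9: prey: 0+0-0=0; pred: 36+0-7=29
Max prey = 64 at step 1

Answer: 64 1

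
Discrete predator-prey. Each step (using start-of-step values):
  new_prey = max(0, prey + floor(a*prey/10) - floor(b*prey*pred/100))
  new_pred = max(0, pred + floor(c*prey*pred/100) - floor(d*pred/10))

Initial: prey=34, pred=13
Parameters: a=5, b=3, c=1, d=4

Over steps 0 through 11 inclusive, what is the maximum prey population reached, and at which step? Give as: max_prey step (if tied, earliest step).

Step 1: prey: 34+17-13=38; pred: 13+4-5=12
Step 2: prey: 38+19-13=44; pred: 12+4-4=12
Step 3: prey: 44+22-15=51; pred: 12+5-4=13
Step 4: prey: 51+25-19=57; pred: 13+6-5=14
Step 5: prey: 57+28-23=62; pred: 14+7-5=16
Step 6: prey: 62+31-29=64; pred: 16+9-6=19
Step 7: prey: 64+32-36=60; pred: 19+12-7=24
Step 8: prey: 60+30-43=47; pred: 24+14-9=29
Step 9: prey: 47+23-40=30; pred: 29+13-11=31
Step 10: prey: 30+15-27=18; pred: 31+9-12=28
Step 11: prey: 18+9-15=12; pred: 28+5-11=22
Max prey = 64 at step 6

Answer: 64 6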